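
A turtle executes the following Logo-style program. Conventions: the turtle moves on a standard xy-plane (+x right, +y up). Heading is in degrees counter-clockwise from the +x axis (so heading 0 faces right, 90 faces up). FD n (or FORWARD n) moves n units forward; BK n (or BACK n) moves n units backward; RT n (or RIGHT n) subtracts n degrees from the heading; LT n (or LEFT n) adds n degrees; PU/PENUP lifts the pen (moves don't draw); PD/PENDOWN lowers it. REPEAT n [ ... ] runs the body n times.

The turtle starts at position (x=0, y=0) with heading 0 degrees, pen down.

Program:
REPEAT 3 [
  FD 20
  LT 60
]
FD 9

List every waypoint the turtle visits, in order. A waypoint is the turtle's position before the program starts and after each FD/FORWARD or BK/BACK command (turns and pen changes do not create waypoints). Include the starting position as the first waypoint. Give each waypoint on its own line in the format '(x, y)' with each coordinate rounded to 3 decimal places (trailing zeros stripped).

Executing turtle program step by step:
Start: pos=(0,0), heading=0, pen down
REPEAT 3 [
  -- iteration 1/3 --
  FD 20: (0,0) -> (20,0) [heading=0, draw]
  LT 60: heading 0 -> 60
  -- iteration 2/3 --
  FD 20: (20,0) -> (30,17.321) [heading=60, draw]
  LT 60: heading 60 -> 120
  -- iteration 3/3 --
  FD 20: (30,17.321) -> (20,34.641) [heading=120, draw]
  LT 60: heading 120 -> 180
]
FD 9: (20,34.641) -> (11,34.641) [heading=180, draw]
Final: pos=(11,34.641), heading=180, 4 segment(s) drawn
Waypoints (5 total):
(0, 0)
(20, 0)
(30, 17.321)
(20, 34.641)
(11, 34.641)

Answer: (0, 0)
(20, 0)
(30, 17.321)
(20, 34.641)
(11, 34.641)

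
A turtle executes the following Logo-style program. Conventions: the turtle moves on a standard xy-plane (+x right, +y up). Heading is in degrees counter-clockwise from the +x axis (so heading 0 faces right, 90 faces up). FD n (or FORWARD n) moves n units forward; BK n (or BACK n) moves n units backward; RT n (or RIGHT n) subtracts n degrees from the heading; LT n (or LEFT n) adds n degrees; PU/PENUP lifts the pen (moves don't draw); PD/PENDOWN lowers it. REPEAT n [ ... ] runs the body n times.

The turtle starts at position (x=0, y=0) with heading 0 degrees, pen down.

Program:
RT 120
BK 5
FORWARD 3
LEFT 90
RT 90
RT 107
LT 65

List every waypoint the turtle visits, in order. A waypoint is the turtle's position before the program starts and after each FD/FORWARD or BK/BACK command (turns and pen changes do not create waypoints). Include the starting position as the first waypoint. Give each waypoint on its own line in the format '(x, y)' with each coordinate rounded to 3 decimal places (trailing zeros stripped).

Answer: (0, 0)
(2.5, 4.33)
(1, 1.732)

Derivation:
Executing turtle program step by step:
Start: pos=(0,0), heading=0, pen down
RT 120: heading 0 -> 240
BK 5: (0,0) -> (2.5,4.33) [heading=240, draw]
FD 3: (2.5,4.33) -> (1,1.732) [heading=240, draw]
LT 90: heading 240 -> 330
RT 90: heading 330 -> 240
RT 107: heading 240 -> 133
LT 65: heading 133 -> 198
Final: pos=(1,1.732), heading=198, 2 segment(s) drawn
Waypoints (3 total):
(0, 0)
(2.5, 4.33)
(1, 1.732)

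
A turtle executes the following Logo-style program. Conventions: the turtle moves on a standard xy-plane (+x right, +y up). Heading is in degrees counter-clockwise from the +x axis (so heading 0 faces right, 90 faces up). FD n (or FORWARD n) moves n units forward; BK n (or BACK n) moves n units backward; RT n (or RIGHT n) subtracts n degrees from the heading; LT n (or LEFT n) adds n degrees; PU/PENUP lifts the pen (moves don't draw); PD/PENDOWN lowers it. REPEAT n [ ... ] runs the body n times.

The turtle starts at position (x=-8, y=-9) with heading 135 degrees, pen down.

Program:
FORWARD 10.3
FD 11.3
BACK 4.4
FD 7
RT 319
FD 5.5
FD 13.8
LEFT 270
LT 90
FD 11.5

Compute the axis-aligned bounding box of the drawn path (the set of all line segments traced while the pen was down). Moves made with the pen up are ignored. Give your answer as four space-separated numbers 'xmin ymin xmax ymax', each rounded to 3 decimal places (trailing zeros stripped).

Answer: -55.837 -9 -8 10.26

Derivation:
Executing turtle program step by step:
Start: pos=(-8,-9), heading=135, pen down
FD 10.3: (-8,-9) -> (-15.283,-1.717) [heading=135, draw]
FD 11.3: (-15.283,-1.717) -> (-23.274,6.274) [heading=135, draw]
BK 4.4: (-23.274,6.274) -> (-20.162,3.162) [heading=135, draw]
FD 7: (-20.162,3.162) -> (-25.112,8.112) [heading=135, draw]
RT 319: heading 135 -> 176
FD 5.5: (-25.112,8.112) -> (-30.599,8.496) [heading=176, draw]
FD 13.8: (-30.599,8.496) -> (-44.365,9.458) [heading=176, draw]
LT 270: heading 176 -> 86
LT 90: heading 86 -> 176
FD 11.5: (-44.365,9.458) -> (-55.837,10.26) [heading=176, draw]
Final: pos=(-55.837,10.26), heading=176, 7 segment(s) drawn

Segment endpoints: x in {-55.837, -44.365, -30.599, -25.112, -23.274, -20.162, -15.283, -8}, y in {-9, -1.717, 3.162, 6.274, 8.112, 8.496, 9.458, 10.26}
xmin=-55.837, ymin=-9, xmax=-8, ymax=10.26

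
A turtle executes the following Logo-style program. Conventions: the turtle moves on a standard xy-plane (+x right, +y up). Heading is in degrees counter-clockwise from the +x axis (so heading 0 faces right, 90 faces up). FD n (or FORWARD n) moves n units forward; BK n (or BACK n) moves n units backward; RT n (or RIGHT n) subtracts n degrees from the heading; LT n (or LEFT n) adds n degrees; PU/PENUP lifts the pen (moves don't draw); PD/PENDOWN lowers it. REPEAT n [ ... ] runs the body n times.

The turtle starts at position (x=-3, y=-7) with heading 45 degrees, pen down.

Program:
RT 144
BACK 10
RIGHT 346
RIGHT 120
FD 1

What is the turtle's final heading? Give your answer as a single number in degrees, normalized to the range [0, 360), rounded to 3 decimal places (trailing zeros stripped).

Answer: 155

Derivation:
Executing turtle program step by step:
Start: pos=(-3,-7), heading=45, pen down
RT 144: heading 45 -> 261
BK 10: (-3,-7) -> (-1.436,2.877) [heading=261, draw]
RT 346: heading 261 -> 275
RT 120: heading 275 -> 155
FD 1: (-1.436,2.877) -> (-2.342,3.3) [heading=155, draw]
Final: pos=(-2.342,3.3), heading=155, 2 segment(s) drawn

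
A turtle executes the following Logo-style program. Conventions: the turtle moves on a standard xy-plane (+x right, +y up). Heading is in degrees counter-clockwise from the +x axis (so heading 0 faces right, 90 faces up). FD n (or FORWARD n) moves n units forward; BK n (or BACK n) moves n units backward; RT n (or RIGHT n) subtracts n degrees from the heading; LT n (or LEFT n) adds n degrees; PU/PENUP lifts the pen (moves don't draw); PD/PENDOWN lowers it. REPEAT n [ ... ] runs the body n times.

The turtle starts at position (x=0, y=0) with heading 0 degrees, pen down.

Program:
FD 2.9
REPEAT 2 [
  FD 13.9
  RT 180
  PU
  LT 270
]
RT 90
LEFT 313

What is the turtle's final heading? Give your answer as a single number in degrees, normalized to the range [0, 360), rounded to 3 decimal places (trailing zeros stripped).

Executing turtle program step by step:
Start: pos=(0,0), heading=0, pen down
FD 2.9: (0,0) -> (2.9,0) [heading=0, draw]
REPEAT 2 [
  -- iteration 1/2 --
  FD 13.9: (2.9,0) -> (16.8,0) [heading=0, draw]
  RT 180: heading 0 -> 180
  PU: pen up
  LT 270: heading 180 -> 90
  -- iteration 2/2 --
  FD 13.9: (16.8,0) -> (16.8,13.9) [heading=90, move]
  RT 180: heading 90 -> 270
  PU: pen up
  LT 270: heading 270 -> 180
]
RT 90: heading 180 -> 90
LT 313: heading 90 -> 43
Final: pos=(16.8,13.9), heading=43, 2 segment(s) drawn

Answer: 43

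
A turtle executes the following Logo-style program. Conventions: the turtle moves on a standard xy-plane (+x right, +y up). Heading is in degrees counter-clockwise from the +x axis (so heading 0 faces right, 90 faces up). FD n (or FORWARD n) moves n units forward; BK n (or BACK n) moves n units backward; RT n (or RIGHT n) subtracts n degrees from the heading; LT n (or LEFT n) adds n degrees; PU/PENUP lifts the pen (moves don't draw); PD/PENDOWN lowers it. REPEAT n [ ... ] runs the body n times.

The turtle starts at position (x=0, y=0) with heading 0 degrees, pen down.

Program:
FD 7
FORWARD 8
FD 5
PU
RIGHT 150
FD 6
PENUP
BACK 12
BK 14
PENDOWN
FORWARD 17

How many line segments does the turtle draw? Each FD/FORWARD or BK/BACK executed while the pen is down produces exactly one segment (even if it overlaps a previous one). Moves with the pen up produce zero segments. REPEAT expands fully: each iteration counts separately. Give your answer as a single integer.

Answer: 4

Derivation:
Executing turtle program step by step:
Start: pos=(0,0), heading=0, pen down
FD 7: (0,0) -> (7,0) [heading=0, draw]
FD 8: (7,0) -> (15,0) [heading=0, draw]
FD 5: (15,0) -> (20,0) [heading=0, draw]
PU: pen up
RT 150: heading 0 -> 210
FD 6: (20,0) -> (14.804,-3) [heading=210, move]
PU: pen up
BK 12: (14.804,-3) -> (25.196,3) [heading=210, move]
BK 14: (25.196,3) -> (37.321,10) [heading=210, move]
PD: pen down
FD 17: (37.321,10) -> (22.598,1.5) [heading=210, draw]
Final: pos=(22.598,1.5), heading=210, 4 segment(s) drawn
Segments drawn: 4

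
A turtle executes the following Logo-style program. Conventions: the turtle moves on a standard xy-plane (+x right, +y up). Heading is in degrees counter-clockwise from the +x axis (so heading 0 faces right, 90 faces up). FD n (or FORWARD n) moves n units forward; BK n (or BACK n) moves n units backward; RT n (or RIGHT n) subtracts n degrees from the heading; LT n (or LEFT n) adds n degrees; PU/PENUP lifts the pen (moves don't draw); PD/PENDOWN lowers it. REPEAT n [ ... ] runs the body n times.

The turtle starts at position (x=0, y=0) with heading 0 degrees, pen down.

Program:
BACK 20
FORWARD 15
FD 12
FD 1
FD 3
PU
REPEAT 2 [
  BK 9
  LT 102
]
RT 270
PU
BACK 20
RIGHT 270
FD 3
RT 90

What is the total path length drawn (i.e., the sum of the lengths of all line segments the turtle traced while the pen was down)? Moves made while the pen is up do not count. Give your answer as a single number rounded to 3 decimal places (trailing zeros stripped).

Executing turtle program step by step:
Start: pos=(0,0), heading=0, pen down
BK 20: (0,0) -> (-20,0) [heading=0, draw]
FD 15: (-20,0) -> (-5,0) [heading=0, draw]
FD 12: (-5,0) -> (7,0) [heading=0, draw]
FD 1: (7,0) -> (8,0) [heading=0, draw]
FD 3: (8,0) -> (11,0) [heading=0, draw]
PU: pen up
REPEAT 2 [
  -- iteration 1/2 --
  BK 9: (11,0) -> (2,0) [heading=0, move]
  LT 102: heading 0 -> 102
  -- iteration 2/2 --
  BK 9: (2,0) -> (3.871,-8.803) [heading=102, move]
  LT 102: heading 102 -> 204
]
RT 270: heading 204 -> 294
PU: pen up
BK 20: (3.871,-8.803) -> (-4.264,9.468) [heading=294, move]
RT 270: heading 294 -> 24
FD 3: (-4.264,9.468) -> (-1.523,10.688) [heading=24, move]
RT 90: heading 24 -> 294
Final: pos=(-1.523,10.688), heading=294, 5 segment(s) drawn

Segment lengths:
  seg 1: (0,0) -> (-20,0), length = 20
  seg 2: (-20,0) -> (-5,0), length = 15
  seg 3: (-5,0) -> (7,0), length = 12
  seg 4: (7,0) -> (8,0), length = 1
  seg 5: (8,0) -> (11,0), length = 3
Total = 51

Answer: 51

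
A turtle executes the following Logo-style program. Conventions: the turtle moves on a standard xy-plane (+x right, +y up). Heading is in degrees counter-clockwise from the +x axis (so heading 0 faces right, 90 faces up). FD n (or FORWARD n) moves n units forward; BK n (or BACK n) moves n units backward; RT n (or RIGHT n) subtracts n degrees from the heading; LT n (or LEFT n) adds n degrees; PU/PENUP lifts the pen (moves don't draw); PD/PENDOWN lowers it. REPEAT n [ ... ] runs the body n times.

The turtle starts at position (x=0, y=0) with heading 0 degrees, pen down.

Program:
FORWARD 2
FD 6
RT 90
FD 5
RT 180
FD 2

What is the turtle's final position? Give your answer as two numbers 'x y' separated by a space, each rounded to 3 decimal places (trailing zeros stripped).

Executing turtle program step by step:
Start: pos=(0,0), heading=0, pen down
FD 2: (0,0) -> (2,0) [heading=0, draw]
FD 6: (2,0) -> (8,0) [heading=0, draw]
RT 90: heading 0 -> 270
FD 5: (8,0) -> (8,-5) [heading=270, draw]
RT 180: heading 270 -> 90
FD 2: (8,-5) -> (8,-3) [heading=90, draw]
Final: pos=(8,-3), heading=90, 4 segment(s) drawn

Answer: 8 -3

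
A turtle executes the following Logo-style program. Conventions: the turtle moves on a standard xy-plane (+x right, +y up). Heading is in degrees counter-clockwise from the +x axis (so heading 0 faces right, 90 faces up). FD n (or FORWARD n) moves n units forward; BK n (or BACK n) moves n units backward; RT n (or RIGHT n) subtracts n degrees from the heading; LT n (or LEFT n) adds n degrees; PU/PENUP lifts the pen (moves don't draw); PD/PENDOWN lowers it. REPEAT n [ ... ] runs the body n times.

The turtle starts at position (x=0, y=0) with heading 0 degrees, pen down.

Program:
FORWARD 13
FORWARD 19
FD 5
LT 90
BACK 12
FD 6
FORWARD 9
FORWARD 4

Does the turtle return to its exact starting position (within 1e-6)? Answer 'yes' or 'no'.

Executing turtle program step by step:
Start: pos=(0,0), heading=0, pen down
FD 13: (0,0) -> (13,0) [heading=0, draw]
FD 19: (13,0) -> (32,0) [heading=0, draw]
FD 5: (32,0) -> (37,0) [heading=0, draw]
LT 90: heading 0 -> 90
BK 12: (37,0) -> (37,-12) [heading=90, draw]
FD 6: (37,-12) -> (37,-6) [heading=90, draw]
FD 9: (37,-6) -> (37,3) [heading=90, draw]
FD 4: (37,3) -> (37,7) [heading=90, draw]
Final: pos=(37,7), heading=90, 7 segment(s) drawn

Start position: (0, 0)
Final position: (37, 7)
Distance = 37.656; >= 1e-6 -> NOT closed

Answer: no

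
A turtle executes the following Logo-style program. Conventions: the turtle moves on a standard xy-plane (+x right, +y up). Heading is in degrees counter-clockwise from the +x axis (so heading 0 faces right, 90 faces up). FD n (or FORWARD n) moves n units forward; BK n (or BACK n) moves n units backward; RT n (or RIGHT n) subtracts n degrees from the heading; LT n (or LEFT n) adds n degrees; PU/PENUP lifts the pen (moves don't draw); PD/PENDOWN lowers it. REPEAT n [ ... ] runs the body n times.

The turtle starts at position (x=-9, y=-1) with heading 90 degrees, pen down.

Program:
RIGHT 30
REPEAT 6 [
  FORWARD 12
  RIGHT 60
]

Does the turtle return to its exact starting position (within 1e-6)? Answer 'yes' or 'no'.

Executing turtle program step by step:
Start: pos=(-9,-1), heading=90, pen down
RT 30: heading 90 -> 60
REPEAT 6 [
  -- iteration 1/6 --
  FD 12: (-9,-1) -> (-3,9.392) [heading=60, draw]
  RT 60: heading 60 -> 0
  -- iteration 2/6 --
  FD 12: (-3,9.392) -> (9,9.392) [heading=0, draw]
  RT 60: heading 0 -> 300
  -- iteration 3/6 --
  FD 12: (9,9.392) -> (15,-1) [heading=300, draw]
  RT 60: heading 300 -> 240
  -- iteration 4/6 --
  FD 12: (15,-1) -> (9,-11.392) [heading=240, draw]
  RT 60: heading 240 -> 180
  -- iteration 5/6 --
  FD 12: (9,-11.392) -> (-3,-11.392) [heading=180, draw]
  RT 60: heading 180 -> 120
  -- iteration 6/6 --
  FD 12: (-3,-11.392) -> (-9,-1) [heading=120, draw]
  RT 60: heading 120 -> 60
]
Final: pos=(-9,-1), heading=60, 6 segment(s) drawn

Start position: (-9, -1)
Final position: (-9, -1)
Distance = 0; < 1e-6 -> CLOSED

Answer: yes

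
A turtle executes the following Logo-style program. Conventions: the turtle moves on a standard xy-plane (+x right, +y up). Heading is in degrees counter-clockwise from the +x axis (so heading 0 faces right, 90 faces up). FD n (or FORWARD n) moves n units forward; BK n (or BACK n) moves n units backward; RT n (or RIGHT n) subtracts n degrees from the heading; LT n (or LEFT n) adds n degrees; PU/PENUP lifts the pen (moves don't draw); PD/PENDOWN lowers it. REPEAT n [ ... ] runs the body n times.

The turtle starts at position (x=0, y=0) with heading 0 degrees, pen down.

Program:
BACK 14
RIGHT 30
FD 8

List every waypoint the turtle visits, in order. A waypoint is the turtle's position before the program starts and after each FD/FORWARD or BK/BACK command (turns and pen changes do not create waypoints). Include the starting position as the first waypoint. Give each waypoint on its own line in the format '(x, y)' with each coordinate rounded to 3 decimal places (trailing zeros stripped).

Answer: (0, 0)
(-14, 0)
(-7.072, -4)

Derivation:
Executing turtle program step by step:
Start: pos=(0,0), heading=0, pen down
BK 14: (0,0) -> (-14,0) [heading=0, draw]
RT 30: heading 0 -> 330
FD 8: (-14,0) -> (-7.072,-4) [heading=330, draw]
Final: pos=(-7.072,-4), heading=330, 2 segment(s) drawn
Waypoints (3 total):
(0, 0)
(-14, 0)
(-7.072, -4)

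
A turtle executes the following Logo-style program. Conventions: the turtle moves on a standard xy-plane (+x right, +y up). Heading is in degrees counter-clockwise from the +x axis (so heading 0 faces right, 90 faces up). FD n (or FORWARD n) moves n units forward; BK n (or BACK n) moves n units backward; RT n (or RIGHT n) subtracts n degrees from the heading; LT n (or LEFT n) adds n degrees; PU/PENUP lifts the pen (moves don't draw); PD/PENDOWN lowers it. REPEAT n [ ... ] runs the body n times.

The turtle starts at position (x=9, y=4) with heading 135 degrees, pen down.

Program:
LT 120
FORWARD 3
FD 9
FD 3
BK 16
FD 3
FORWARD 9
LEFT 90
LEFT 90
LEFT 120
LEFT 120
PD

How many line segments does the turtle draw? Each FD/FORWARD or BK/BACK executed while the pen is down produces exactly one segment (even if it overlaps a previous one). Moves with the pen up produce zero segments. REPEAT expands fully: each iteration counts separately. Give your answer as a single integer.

Executing turtle program step by step:
Start: pos=(9,4), heading=135, pen down
LT 120: heading 135 -> 255
FD 3: (9,4) -> (8.224,1.102) [heading=255, draw]
FD 9: (8.224,1.102) -> (5.894,-7.591) [heading=255, draw]
FD 3: (5.894,-7.591) -> (5.118,-10.489) [heading=255, draw]
BK 16: (5.118,-10.489) -> (9.259,4.966) [heading=255, draw]
FD 3: (9.259,4.966) -> (8.482,2.068) [heading=255, draw]
FD 9: (8.482,2.068) -> (6.153,-6.625) [heading=255, draw]
LT 90: heading 255 -> 345
LT 90: heading 345 -> 75
LT 120: heading 75 -> 195
LT 120: heading 195 -> 315
PD: pen down
Final: pos=(6.153,-6.625), heading=315, 6 segment(s) drawn
Segments drawn: 6

Answer: 6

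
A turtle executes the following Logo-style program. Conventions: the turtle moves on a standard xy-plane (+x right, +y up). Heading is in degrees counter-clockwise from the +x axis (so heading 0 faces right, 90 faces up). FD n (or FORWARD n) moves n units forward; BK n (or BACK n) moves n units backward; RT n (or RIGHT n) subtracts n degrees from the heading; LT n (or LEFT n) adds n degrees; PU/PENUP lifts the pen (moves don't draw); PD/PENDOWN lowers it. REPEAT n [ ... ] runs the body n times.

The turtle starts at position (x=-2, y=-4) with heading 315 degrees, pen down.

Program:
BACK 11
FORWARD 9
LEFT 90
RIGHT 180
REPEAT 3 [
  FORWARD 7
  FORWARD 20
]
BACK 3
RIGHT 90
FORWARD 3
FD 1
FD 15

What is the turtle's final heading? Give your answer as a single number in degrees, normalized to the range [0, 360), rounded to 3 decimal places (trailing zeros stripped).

Executing turtle program step by step:
Start: pos=(-2,-4), heading=315, pen down
BK 11: (-2,-4) -> (-9.778,3.778) [heading=315, draw]
FD 9: (-9.778,3.778) -> (-3.414,-2.586) [heading=315, draw]
LT 90: heading 315 -> 45
RT 180: heading 45 -> 225
REPEAT 3 [
  -- iteration 1/3 --
  FD 7: (-3.414,-2.586) -> (-8.364,-7.536) [heading=225, draw]
  FD 20: (-8.364,-7.536) -> (-22.506,-21.678) [heading=225, draw]
  -- iteration 2/3 --
  FD 7: (-22.506,-21.678) -> (-27.456,-26.627) [heading=225, draw]
  FD 20: (-27.456,-26.627) -> (-41.598,-40.77) [heading=225, draw]
  -- iteration 3/3 --
  FD 7: (-41.598,-40.77) -> (-46.548,-45.719) [heading=225, draw]
  FD 20: (-46.548,-45.719) -> (-60.69,-59.861) [heading=225, draw]
]
BK 3: (-60.69,-59.861) -> (-58.569,-57.74) [heading=225, draw]
RT 90: heading 225 -> 135
FD 3: (-58.569,-57.74) -> (-60.69,-55.619) [heading=135, draw]
FD 1: (-60.69,-55.619) -> (-61.397,-54.912) [heading=135, draw]
FD 15: (-61.397,-54.912) -> (-72.004,-44.305) [heading=135, draw]
Final: pos=(-72.004,-44.305), heading=135, 12 segment(s) drawn

Answer: 135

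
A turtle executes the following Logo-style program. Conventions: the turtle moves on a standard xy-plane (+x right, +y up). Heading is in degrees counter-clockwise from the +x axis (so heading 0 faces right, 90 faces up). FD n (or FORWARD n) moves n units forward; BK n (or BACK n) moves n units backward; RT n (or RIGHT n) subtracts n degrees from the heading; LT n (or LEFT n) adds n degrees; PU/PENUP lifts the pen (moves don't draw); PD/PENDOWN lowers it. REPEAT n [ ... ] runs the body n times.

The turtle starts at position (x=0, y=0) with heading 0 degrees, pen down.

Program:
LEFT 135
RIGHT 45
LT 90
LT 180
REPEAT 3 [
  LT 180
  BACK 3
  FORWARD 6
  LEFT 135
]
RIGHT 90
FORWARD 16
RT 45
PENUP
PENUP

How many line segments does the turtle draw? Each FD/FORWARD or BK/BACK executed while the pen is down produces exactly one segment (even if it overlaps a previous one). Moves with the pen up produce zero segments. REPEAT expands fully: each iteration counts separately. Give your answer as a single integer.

Answer: 7

Derivation:
Executing turtle program step by step:
Start: pos=(0,0), heading=0, pen down
LT 135: heading 0 -> 135
RT 45: heading 135 -> 90
LT 90: heading 90 -> 180
LT 180: heading 180 -> 0
REPEAT 3 [
  -- iteration 1/3 --
  LT 180: heading 0 -> 180
  BK 3: (0,0) -> (3,0) [heading=180, draw]
  FD 6: (3,0) -> (-3,0) [heading=180, draw]
  LT 135: heading 180 -> 315
  -- iteration 2/3 --
  LT 180: heading 315 -> 135
  BK 3: (-3,0) -> (-0.879,-2.121) [heading=135, draw]
  FD 6: (-0.879,-2.121) -> (-5.121,2.121) [heading=135, draw]
  LT 135: heading 135 -> 270
  -- iteration 3/3 --
  LT 180: heading 270 -> 90
  BK 3: (-5.121,2.121) -> (-5.121,-0.879) [heading=90, draw]
  FD 6: (-5.121,-0.879) -> (-5.121,5.121) [heading=90, draw]
  LT 135: heading 90 -> 225
]
RT 90: heading 225 -> 135
FD 16: (-5.121,5.121) -> (-16.435,16.435) [heading=135, draw]
RT 45: heading 135 -> 90
PU: pen up
PU: pen up
Final: pos=(-16.435,16.435), heading=90, 7 segment(s) drawn
Segments drawn: 7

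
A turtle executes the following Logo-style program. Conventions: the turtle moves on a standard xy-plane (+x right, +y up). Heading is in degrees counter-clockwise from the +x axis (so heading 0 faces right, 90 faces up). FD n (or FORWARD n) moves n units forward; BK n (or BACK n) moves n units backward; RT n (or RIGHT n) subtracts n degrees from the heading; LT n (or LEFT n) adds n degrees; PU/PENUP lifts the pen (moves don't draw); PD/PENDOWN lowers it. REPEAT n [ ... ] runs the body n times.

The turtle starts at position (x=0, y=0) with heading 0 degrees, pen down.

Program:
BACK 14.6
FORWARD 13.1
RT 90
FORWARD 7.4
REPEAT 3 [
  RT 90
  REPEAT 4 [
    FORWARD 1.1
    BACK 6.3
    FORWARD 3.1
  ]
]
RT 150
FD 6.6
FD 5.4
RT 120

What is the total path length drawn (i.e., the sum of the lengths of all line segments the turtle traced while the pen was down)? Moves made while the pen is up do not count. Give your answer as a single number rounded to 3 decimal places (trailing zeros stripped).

Answer: 173.1

Derivation:
Executing turtle program step by step:
Start: pos=(0,0), heading=0, pen down
BK 14.6: (0,0) -> (-14.6,0) [heading=0, draw]
FD 13.1: (-14.6,0) -> (-1.5,0) [heading=0, draw]
RT 90: heading 0 -> 270
FD 7.4: (-1.5,0) -> (-1.5,-7.4) [heading=270, draw]
REPEAT 3 [
  -- iteration 1/3 --
  RT 90: heading 270 -> 180
  REPEAT 4 [
    -- iteration 1/4 --
    FD 1.1: (-1.5,-7.4) -> (-2.6,-7.4) [heading=180, draw]
    BK 6.3: (-2.6,-7.4) -> (3.7,-7.4) [heading=180, draw]
    FD 3.1: (3.7,-7.4) -> (0.6,-7.4) [heading=180, draw]
    -- iteration 2/4 --
    FD 1.1: (0.6,-7.4) -> (-0.5,-7.4) [heading=180, draw]
    BK 6.3: (-0.5,-7.4) -> (5.8,-7.4) [heading=180, draw]
    FD 3.1: (5.8,-7.4) -> (2.7,-7.4) [heading=180, draw]
    -- iteration 3/4 --
    FD 1.1: (2.7,-7.4) -> (1.6,-7.4) [heading=180, draw]
    BK 6.3: (1.6,-7.4) -> (7.9,-7.4) [heading=180, draw]
    FD 3.1: (7.9,-7.4) -> (4.8,-7.4) [heading=180, draw]
    -- iteration 4/4 --
    FD 1.1: (4.8,-7.4) -> (3.7,-7.4) [heading=180, draw]
    BK 6.3: (3.7,-7.4) -> (10,-7.4) [heading=180, draw]
    FD 3.1: (10,-7.4) -> (6.9,-7.4) [heading=180, draw]
  ]
  -- iteration 2/3 --
  RT 90: heading 180 -> 90
  REPEAT 4 [
    -- iteration 1/4 --
    FD 1.1: (6.9,-7.4) -> (6.9,-6.3) [heading=90, draw]
    BK 6.3: (6.9,-6.3) -> (6.9,-12.6) [heading=90, draw]
    FD 3.1: (6.9,-12.6) -> (6.9,-9.5) [heading=90, draw]
    -- iteration 2/4 --
    FD 1.1: (6.9,-9.5) -> (6.9,-8.4) [heading=90, draw]
    BK 6.3: (6.9,-8.4) -> (6.9,-14.7) [heading=90, draw]
    FD 3.1: (6.9,-14.7) -> (6.9,-11.6) [heading=90, draw]
    -- iteration 3/4 --
    FD 1.1: (6.9,-11.6) -> (6.9,-10.5) [heading=90, draw]
    BK 6.3: (6.9,-10.5) -> (6.9,-16.8) [heading=90, draw]
    FD 3.1: (6.9,-16.8) -> (6.9,-13.7) [heading=90, draw]
    -- iteration 4/4 --
    FD 1.1: (6.9,-13.7) -> (6.9,-12.6) [heading=90, draw]
    BK 6.3: (6.9,-12.6) -> (6.9,-18.9) [heading=90, draw]
    FD 3.1: (6.9,-18.9) -> (6.9,-15.8) [heading=90, draw]
  ]
  -- iteration 3/3 --
  RT 90: heading 90 -> 0
  REPEAT 4 [
    -- iteration 1/4 --
    FD 1.1: (6.9,-15.8) -> (8,-15.8) [heading=0, draw]
    BK 6.3: (8,-15.8) -> (1.7,-15.8) [heading=0, draw]
    FD 3.1: (1.7,-15.8) -> (4.8,-15.8) [heading=0, draw]
    -- iteration 2/4 --
    FD 1.1: (4.8,-15.8) -> (5.9,-15.8) [heading=0, draw]
    BK 6.3: (5.9,-15.8) -> (-0.4,-15.8) [heading=0, draw]
    FD 3.1: (-0.4,-15.8) -> (2.7,-15.8) [heading=0, draw]
    -- iteration 3/4 --
    FD 1.1: (2.7,-15.8) -> (3.8,-15.8) [heading=0, draw]
    BK 6.3: (3.8,-15.8) -> (-2.5,-15.8) [heading=0, draw]
    FD 3.1: (-2.5,-15.8) -> (0.6,-15.8) [heading=0, draw]
    -- iteration 4/4 --
    FD 1.1: (0.6,-15.8) -> (1.7,-15.8) [heading=0, draw]
    BK 6.3: (1.7,-15.8) -> (-4.6,-15.8) [heading=0, draw]
    FD 3.1: (-4.6,-15.8) -> (-1.5,-15.8) [heading=0, draw]
  ]
]
RT 150: heading 0 -> 210
FD 6.6: (-1.5,-15.8) -> (-7.216,-19.1) [heading=210, draw]
FD 5.4: (-7.216,-19.1) -> (-11.892,-21.8) [heading=210, draw]
RT 120: heading 210 -> 90
Final: pos=(-11.892,-21.8), heading=90, 41 segment(s) drawn

Segment lengths:
  seg 1: (0,0) -> (-14.6,0), length = 14.6
  seg 2: (-14.6,0) -> (-1.5,0), length = 13.1
  seg 3: (-1.5,0) -> (-1.5,-7.4), length = 7.4
  seg 4: (-1.5,-7.4) -> (-2.6,-7.4), length = 1.1
  seg 5: (-2.6,-7.4) -> (3.7,-7.4), length = 6.3
  seg 6: (3.7,-7.4) -> (0.6,-7.4), length = 3.1
  seg 7: (0.6,-7.4) -> (-0.5,-7.4), length = 1.1
  seg 8: (-0.5,-7.4) -> (5.8,-7.4), length = 6.3
  seg 9: (5.8,-7.4) -> (2.7,-7.4), length = 3.1
  seg 10: (2.7,-7.4) -> (1.6,-7.4), length = 1.1
  seg 11: (1.6,-7.4) -> (7.9,-7.4), length = 6.3
  seg 12: (7.9,-7.4) -> (4.8,-7.4), length = 3.1
  seg 13: (4.8,-7.4) -> (3.7,-7.4), length = 1.1
  seg 14: (3.7,-7.4) -> (10,-7.4), length = 6.3
  seg 15: (10,-7.4) -> (6.9,-7.4), length = 3.1
  seg 16: (6.9,-7.4) -> (6.9,-6.3), length = 1.1
  seg 17: (6.9,-6.3) -> (6.9,-12.6), length = 6.3
  seg 18: (6.9,-12.6) -> (6.9,-9.5), length = 3.1
  seg 19: (6.9,-9.5) -> (6.9,-8.4), length = 1.1
  seg 20: (6.9,-8.4) -> (6.9,-14.7), length = 6.3
  seg 21: (6.9,-14.7) -> (6.9,-11.6), length = 3.1
  seg 22: (6.9,-11.6) -> (6.9,-10.5), length = 1.1
  seg 23: (6.9,-10.5) -> (6.9,-16.8), length = 6.3
  seg 24: (6.9,-16.8) -> (6.9,-13.7), length = 3.1
  seg 25: (6.9,-13.7) -> (6.9,-12.6), length = 1.1
  seg 26: (6.9,-12.6) -> (6.9,-18.9), length = 6.3
  seg 27: (6.9,-18.9) -> (6.9,-15.8), length = 3.1
  seg 28: (6.9,-15.8) -> (8,-15.8), length = 1.1
  seg 29: (8,-15.8) -> (1.7,-15.8), length = 6.3
  seg 30: (1.7,-15.8) -> (4.8,-15.8), length = 3.1
  seg 31: (4.8,-15.8) -> (5.9,-15.8), length = 1.1
  seg 32: (5.9,-15.8) -> (-0.4,-15.8), length = 6.3
  seg 33: (-0.4,-15.8) -> (2.7,-15.8), length = 3.1
  seg 34: (2.7,-15.8) -> (3.8,-15.8), length = 1.1
  seg 35: (3.8,-15.8) -> (-2.5,-15.8), length = 6.3
  seg 36: (-2.5,-15.8) -> (0.6,-15.8), length = 3.1
  seg 37: (0.6,-15.8) -> (1.7,-15.8), length = 1.1
  seg 38: (1.7,-15.8) -> (-4.6,-15.8), length = 6.3
  seg 39: (-4.6,-15.8) -> (-1.5,-15.8), length = 3.1
  seg 40: (-1.5,-15.8) -> (-7.216,-19.1), length = 6.6
  seg 41: (-7.216,-19.1) -> (-11.892,-21.8), length = 5.4
Total = 173.1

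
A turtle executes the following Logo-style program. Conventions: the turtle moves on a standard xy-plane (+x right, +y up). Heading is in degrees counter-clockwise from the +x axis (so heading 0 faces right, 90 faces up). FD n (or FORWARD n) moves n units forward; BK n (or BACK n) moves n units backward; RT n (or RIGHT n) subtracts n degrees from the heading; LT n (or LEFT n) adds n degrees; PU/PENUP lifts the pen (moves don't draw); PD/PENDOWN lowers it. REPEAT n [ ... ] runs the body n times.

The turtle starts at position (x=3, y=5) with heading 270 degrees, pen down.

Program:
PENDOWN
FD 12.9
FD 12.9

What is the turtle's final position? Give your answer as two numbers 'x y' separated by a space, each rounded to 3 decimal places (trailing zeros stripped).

Answer: 3 -20.8

Derivation:
Executing turtle program step by step:
Start: pos=(3,5), heading=270, pen down
PD: pen down
FD 12.9: (3,5) -> (3,-7.9) [heading=270, draw]
FD 12.9: (3,-7.9) -> (3,-20.8) [heading=270, draw]
Final: pos=(3,-20.8), heading=270, 2 segment(s) drawn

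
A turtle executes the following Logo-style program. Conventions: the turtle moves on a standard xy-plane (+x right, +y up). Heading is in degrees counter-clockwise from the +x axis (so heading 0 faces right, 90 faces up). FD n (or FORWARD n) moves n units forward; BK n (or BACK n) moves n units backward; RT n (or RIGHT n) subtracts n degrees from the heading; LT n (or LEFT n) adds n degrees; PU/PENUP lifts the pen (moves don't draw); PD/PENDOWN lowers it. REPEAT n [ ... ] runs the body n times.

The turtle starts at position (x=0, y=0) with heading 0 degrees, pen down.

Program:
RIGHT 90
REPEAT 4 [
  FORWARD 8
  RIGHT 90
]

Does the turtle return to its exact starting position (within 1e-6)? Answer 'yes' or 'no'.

Executing turtle program step by step:
Start: pos=(0,0), heading=0, pen down
RT 90: heading 0 -> 270
REPEAT 4 [
  -- iteration 1/4 --
  FD 8: (0,0) -> (0,-8) [heading=270, draw]
  RT 90: heading 270 -> 180
  -- iteration 2/4 --
  FD 8: (0,-8) -> (-8,-8) [heading=180, draw]
  RT 90: heading 180 -> 90
  -- iteration 3/4 --
  FD 8: (-8,-8) -> (-8,0) [heading=90, draw]
  RT 90: heading 90 -> 0
  -- iteration 4/4 --
  FD 8: (-8,0) -> (0,0) [heading=0, draw]
  RT 90: heading 0 -> 270
]
Final: pos=(0,0), heading=270, 4 segment(s) drawn

Start position: (0, 0)
Final position: (0, 0)
Distance = 0; < 1e-6 -> CLOSED

Answer: yes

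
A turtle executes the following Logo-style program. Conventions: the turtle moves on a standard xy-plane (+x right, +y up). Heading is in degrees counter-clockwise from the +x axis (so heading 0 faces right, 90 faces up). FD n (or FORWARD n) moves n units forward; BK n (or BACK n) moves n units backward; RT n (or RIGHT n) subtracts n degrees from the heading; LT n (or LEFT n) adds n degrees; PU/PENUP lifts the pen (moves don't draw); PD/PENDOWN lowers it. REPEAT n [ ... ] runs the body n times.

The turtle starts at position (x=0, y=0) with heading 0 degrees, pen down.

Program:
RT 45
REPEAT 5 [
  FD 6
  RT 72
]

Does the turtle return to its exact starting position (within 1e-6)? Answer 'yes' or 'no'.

Executing turtle program step by step:
Start: pos=(0,0), heading=0, pen down
RT 45: heading 0 -> 315
REPEAT 5 [
  -- iteration 1/5 --
  FD 6: (0,0) -> (4.243,-4.243) [heading=315, draw]
  RT 72: heading 315 -> 243
  -- iteration 2/5 --
  FD 6: (4.243,-4.243) -> (1.519,-9.589) [heading=243, draw]
  RT 72: heading 243 -> 171
  -- iteration 3/5 --
  FD 6: (1.519,-9.589) -> (-4.407,-8.65) [heading=171, draw]
  RT 72: heading 171 -> 99
  -- iteration 4/5 --
  FD 6: (-4.407,-8.65) -> (-5.346,-2.724) [heading=99, draw]
  RT 72: heading 99 -> 27
  -- iteration 5/5 --
  FD 6: (-5.346,-2.724) -> (0,0) [heading=27, draw]
  RT 72: heading 27 -> 315
]
Final: pos=(0,0), heading=315, 5 segment(s) drawn

Start position: (0, 0)
Final position: (0, 0)
Distance = 0; < 1e-6 -> CLOSED

Answer: yes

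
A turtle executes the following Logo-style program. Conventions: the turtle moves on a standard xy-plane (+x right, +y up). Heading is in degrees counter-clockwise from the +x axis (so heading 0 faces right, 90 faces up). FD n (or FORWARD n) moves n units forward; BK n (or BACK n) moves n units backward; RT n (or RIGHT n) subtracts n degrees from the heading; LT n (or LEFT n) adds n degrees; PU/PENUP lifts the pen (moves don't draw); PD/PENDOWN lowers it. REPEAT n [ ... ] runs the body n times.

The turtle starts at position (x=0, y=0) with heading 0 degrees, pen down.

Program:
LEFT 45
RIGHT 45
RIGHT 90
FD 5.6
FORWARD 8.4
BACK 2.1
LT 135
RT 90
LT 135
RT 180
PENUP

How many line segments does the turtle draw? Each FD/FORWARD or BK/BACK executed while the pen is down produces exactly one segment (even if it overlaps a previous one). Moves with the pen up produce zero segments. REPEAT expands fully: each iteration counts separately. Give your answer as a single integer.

Executing turtle program step by step:
Start: pos=(0,0), heading=0, pen down
LT 45: heading 0 -> 45
RT 45: heading 45 -> 0
RT 90: heading 0 -> 270
FD 5.6: (0,0) -> (0,-5.6) [heading=270, draw]
FD 8.4: (0,-5.6) -> (0,-14) [heading=270, draw]
BK 2.1: (0,-14) -> (0,-11.9) [heading=270, draw]
LT 135: heading 270 -> 45
RT 90: heading 45 -> 315
LT 135: heading 315 -> 90
RT 180: heading 90 -> 270
PU: pen up
Final: pos=(0,-11.9), heading=270, 3 segment(s) drawn
Segments drawn: 3

Answer: 3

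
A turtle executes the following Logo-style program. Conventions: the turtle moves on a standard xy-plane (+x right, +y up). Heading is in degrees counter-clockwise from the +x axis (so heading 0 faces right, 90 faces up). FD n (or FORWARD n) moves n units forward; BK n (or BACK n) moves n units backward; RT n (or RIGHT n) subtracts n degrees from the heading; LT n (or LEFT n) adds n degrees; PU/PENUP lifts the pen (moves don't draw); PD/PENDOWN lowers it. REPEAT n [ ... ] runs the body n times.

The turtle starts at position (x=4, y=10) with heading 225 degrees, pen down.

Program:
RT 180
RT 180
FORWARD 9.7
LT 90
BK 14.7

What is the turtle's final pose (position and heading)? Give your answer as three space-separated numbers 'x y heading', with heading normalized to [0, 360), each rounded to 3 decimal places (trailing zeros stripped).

Answer: -13.253 13.536 315

Derivation:
Executing turtle program step by step:
Start: pos=(4,10), heading=225, pen down
RT 180: heading 225 -> 45
RT 180: heading 45 -> 225
FD 9.7: (4,10) -> (-2.859,3.141) [heading=225, draw]
LT 90: heading 225 -> 315
BK 14.7: (-2.859,3.141) -> (-13.253,13.536) [heading=315, draw]
Final: pos=(-13.253,13.536), heading=315, 2 segment(s) drawn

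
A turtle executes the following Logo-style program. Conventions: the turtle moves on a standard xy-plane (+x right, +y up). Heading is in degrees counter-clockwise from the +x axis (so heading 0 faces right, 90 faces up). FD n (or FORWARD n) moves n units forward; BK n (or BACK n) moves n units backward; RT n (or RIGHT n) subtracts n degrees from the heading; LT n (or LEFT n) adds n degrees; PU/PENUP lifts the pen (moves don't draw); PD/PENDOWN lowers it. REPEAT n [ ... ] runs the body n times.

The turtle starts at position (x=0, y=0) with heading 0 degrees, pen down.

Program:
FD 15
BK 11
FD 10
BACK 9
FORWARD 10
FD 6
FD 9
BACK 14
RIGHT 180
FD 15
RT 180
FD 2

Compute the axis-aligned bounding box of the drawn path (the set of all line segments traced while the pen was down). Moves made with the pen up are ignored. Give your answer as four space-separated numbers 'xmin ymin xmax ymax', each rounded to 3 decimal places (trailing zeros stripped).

Answer: 0 0 30 0

Derivation:
Executing turtle program step by step:
Start: pos=(0,0), heading=0, pen down
FD 15: (0,0) -> (15,0) [heading=0, draw]
BK 11: (15,0) -> (4,0) [heading=0, draw]
FD 10: (4,0) -> (14,0) [heading=0, draw]
BK 9: (14,0) -> (5,0) [heading=0, draw]
FD 10: (5,0) -> (15,0) [heading=0, draw]
FD 6: (15,0) -> (21,0) [heading=0, draw]
FD 9: (21,0) -> (30,0) [heading=0, draw]
BK 14: (30,0) -> (16,0) [heading=0, draw]
RT 180: heading 0 -> 180
FD 15: (16,0) -> (1,0) [heading=180, draw]
RT 180: heading 180 -> 0
FD 2: (1,0) -> (3,0) [heading=0, draw]
Final: pos=(3,0), heading=0, 10 segment(s) drawn

Segment endpoints: x in {0, 1, 3, 4, 5, 14, 15, 16, 21, 30}, y in {0, 0, 0}
xmin=0, ymin=0, xmax=30, ymax=0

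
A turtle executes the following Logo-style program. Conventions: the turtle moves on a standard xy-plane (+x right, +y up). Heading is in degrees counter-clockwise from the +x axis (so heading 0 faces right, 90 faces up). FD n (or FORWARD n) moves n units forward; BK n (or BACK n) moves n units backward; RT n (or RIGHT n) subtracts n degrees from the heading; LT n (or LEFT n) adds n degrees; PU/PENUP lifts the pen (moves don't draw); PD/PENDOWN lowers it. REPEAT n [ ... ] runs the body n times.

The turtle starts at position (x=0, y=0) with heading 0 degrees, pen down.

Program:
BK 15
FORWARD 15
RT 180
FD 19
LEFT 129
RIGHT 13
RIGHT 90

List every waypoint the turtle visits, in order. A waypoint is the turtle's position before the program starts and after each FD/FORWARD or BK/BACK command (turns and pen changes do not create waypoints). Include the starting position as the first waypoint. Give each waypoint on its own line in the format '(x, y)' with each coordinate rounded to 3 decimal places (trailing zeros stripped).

Answer: (0, 0)
(-15, 0)
(0, 0)
(-19, 0)

Derivation:
Executing turtle program step by step:
Start: pos=(0,0), heading=0, pen down
BK 15: (0,0) -> (-15,0) [heading=0, draw]
FD 15: (-15,0) -> (0,0) [heading=0, draw]
RT 180: heading 0 -> 180
FD 19: (0,0) -> (-19,0) [heading=180, draw]
LT 129: heading 180 -> 309
RT 13: heading 309 -> 296
RT 90: heading 296 -> 206
Final: pos=(-19,0), heading=206, 3 segment(s) drawn
Waypoints (4 total):
(0, 0)
(-15, 0)
(0, 0)
(-19, 0)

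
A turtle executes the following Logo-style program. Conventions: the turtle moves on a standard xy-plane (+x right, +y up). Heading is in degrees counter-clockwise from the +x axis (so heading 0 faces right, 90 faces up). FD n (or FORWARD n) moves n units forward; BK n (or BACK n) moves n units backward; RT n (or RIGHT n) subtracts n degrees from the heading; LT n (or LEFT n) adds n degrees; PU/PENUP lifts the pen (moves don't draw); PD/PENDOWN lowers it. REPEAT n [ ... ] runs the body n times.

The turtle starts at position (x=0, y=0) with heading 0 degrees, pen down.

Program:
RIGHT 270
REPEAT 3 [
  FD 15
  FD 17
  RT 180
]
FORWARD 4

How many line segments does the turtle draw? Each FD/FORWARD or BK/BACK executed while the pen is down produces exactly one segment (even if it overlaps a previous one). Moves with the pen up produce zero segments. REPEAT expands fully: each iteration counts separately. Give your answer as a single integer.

Executing turtle program step by step:
Start: pos=(0,0), heading=0, pen down
RT 270: heading 0 -> 90
REPEAT 3 [
  -- iteration 1/3 --
  FD 15: (0,0) -> (0,15) [heading=90, draw]
  FD 17: (0,15) -> (0,32) [heading=90, draw]
  RT 180: heading 90 -> 270
  -- iteration 2/3 --
  FD 15: (0,32) -> (0,17) [heading=270, draw]
  FD 17: (0,17) -> (0,0) [heading=270, draw]
  RT 180: heading 270 -> 90
  -- iteration 3/3 --
  FD 15: (0,0) -> (0,15) [heading=90, draw]
  FD 17: (0,15) -> (0,32) [heading=90, draw]
  RT 180: heading 90 -> 270
]
FD 4: (0,32) -> (0,28) [heading=270, draw]
Final: pos=(0,28), heading=270, 7 segment(s) drawn
Segments drawn: 7

Answer: 7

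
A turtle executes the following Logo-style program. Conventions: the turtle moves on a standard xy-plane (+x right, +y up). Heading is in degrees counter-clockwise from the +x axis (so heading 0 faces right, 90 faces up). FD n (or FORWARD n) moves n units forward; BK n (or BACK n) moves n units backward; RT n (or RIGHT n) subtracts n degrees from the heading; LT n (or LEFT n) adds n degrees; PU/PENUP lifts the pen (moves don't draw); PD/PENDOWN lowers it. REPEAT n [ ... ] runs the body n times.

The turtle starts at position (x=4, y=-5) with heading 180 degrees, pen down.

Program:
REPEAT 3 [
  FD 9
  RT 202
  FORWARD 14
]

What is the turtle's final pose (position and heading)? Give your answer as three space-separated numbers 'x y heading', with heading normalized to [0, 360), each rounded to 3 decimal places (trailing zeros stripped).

Answer: 5.475 -10.428 294

Derivation:
Executing turtle program step by step:
Start: pos=(4,-5), heading=180, pen down
REPEAT 3 [
  -- iteration 1/3 --
  FD 9: (4,-5) -> (-5,-5) [heading=180, draw]
  RT 202: heading 180 -> 338
  FD 14: (-5,-5) -> (7.981,-10.244) [heading=338, draw]
  -- iteration 2/3 --
  FD 9: (7.981,-10.244) -> (16.325,-13.616) [heading=338, draw]
  RT 202: heading 338 -> 136
  FD 14: (16.325,-13.616) -> (6.254,-3.891) [heading=136, draw]
  -- iteration 3/3 --
  FD 9: (6.254,-3.891) -> (-0.22,2.361) [heading=136, draw]
  RT 202: heading 136 -> 294
  FD 14: (-0.22,2.361) -> (5.475,-10.428) [heading=294, draw]
]
Final: pos=(5.475,-10.428), heading=294, 6 segment(s) drawn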